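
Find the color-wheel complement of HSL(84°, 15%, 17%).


Complement = opposite side of color wheel = hue + 180°
H' = (84 + 180) mod 360 = 264°
S and L unchanged.
= HSL(264°, 15%, 17%)


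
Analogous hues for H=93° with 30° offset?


Base hue: 93°
Left analog: (93 - 30) mod 360 = 63°
Right analog: (93 + 30) mod 360 = 123°
Analogous hues = 63° and 123°


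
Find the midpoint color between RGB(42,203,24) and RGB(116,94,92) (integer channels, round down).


Midpoint: each channel = ⌊(C₁+C₂)/2⌋
R: ⌊(42+116)/2⌋ = 79
G: ⌊(203+94)/2⌋ = 148
B: ⌊(24+92)/2⌋ = 58
= RGB(79, 148, 58)


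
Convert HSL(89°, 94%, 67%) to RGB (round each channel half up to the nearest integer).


H=89°, S=0.94, L=0.67
C = (1-|2L-1|)×S = (1-|0.34|)×0.94 = 0.6204
H' = H/60 = 89/60 ≈ 1.4833; X = C×(1-|H' mod 2 - 1|) = 0.32054
m = L - C/2 = 0.67 - 0.3102 = 0.3598
Sector ⌊H'⌋ = 1 → (R',G',B') = (0.32054, 0.6204, 0.0)
RGB = ((R'+m)×255, (G'+m)×255, (B'+m)×255) = (173.4867, 249.951, 91.749)
Round half up → RGB(173, 250, 92)


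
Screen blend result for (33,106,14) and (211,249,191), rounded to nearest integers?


Screen: C = 255 - (255-A)×(255-B)/255, rounded to nearest integer
R: 255 - (255-33)×(255-211)/255 = 255 - 9768/255 ≈ 255 - 38.306 = 216.694 → 217
G: 255 - (255-106)×(255-249)/255 = 255 - 894/255 ≈ 255 - 3.506 = 251.494 → 251
B: 255 - (255-14)×(255-191)/255 = 255 - 15424/255 ≈ 255 - 60.486 = 194.514 → 195
= RGB(217, 251, 195)


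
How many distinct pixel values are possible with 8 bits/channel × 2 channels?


Total bits = 8 bits/channel × 2 channels = 16 bits
Distinct pixel values = 2^16
= 65,536 pixel values


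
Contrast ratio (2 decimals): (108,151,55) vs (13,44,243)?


Linearize each sRGB channel c=v/255: c/12.92 if c ≤ 0.04045 else ((c+0.055)/1.055)^2.4
L = 0.2126×R_lin + 0.7152×G_lin + 0.0722×B_lin
Color 1 (108,151,55):
  R=108: 108/255≈0.4235 > 0.04045 → ((0.4235+0.055)/1.055)^2.4 ≈ 0.14996
  G=151: 151/255≈0.5922 > 0.04045 → ((0.5922+0.055)/1.055)^2.4 ≈ 0.30947
  B=55: 55/255≈0.2157 > 0.04045 → ((0.2157+0.055)/1.055)^2.4 ≈ 0.03820
  L1 = 0.2126×0.14996 + 0.7152×0.30947 + 0.0722×0.03820 ≈ 0.25597
Color 2 (13,44,243):
  R=13: 13/255≈0.0510 > 0.04045 → ((0.0510+0.055)/1.055)^2.4 ≈ 0.00402
  G=44: 44/255≈0.1725 > 0.04045 → ((0.1725+0.055)/1.055)^2.4 ≈ 0.02519
  B=243: 243/255≈0.9529 > 0.04045 → ((0.9529+0.055)/1.055)^2.4 ≈ 0.89627
  L2 = 0.2126×0.00402 + 0.7152×0.02519 + 0.0722×0.89627 ≈ 0.08358
Lighter = 0.25597, Darker = 0.08358
Ratio = (L_lighter + 0.05) / (L_darker + 0.05)
Ratio = (0.25597 + 0.05) / (0.08358 + 0.05) = 0.30597 / 0.13358 ≈ 2.2906
Ratio ≈ 2.29:1


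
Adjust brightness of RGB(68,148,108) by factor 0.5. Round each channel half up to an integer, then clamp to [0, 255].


Multiply each channel by 0.5, round half up, clamp to [0, 255]
R: 68×0.5 = 34
G: 148×0.5 = 74
B: 108×0.5 = 54
= RGB(34, 74, 54)


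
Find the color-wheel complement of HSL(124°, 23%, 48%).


Complement = opposite side of color wheel = hue + 180°
H' = (124 + 180) mod 360 = 304°
S and L unchanged.
= HSL(304°, 23%, 48%)


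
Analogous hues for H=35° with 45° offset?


Base hue: 35°
Left analog: (35 - 45) mod 360 = 350°
Right analog: (35 + 45) mod 360 = 80°
Analogous hues = 350° and 80°


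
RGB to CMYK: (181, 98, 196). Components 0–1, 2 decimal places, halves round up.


R'=181/255≈0.7098, G'=98/255≈0.3843, B'=196/255≈0.7686
K = 1 - max(R',G',B') = 1 - 196/255 = 59/255 = 0.23137… → 0.23
(1-R'-K)/(1-K) simplifies to (max-R)/max with max = 196:
C = (196-181)/196 = 15/196 = 0.07653… → 0.08
M = (196-98)/196 = 98/196 = 0.5 → 0.50
Y = (196-196)/196 = 0/196 = 0 → 0.00
= CMYK(0.08, 0.50, 0.00, 0.23)


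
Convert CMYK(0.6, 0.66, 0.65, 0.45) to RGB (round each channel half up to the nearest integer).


R = 255 × (1-C) × (1-K) = 255 × 0.40 × 0.55 = 56.1 → 56
G = 255 × (1-M) × (1-K) = 255 × 0.34 × 0.55 = 47.685 → 48
B = 255 × (1-Y) × (1-K) = 255 × 0.35 × 0.55 = 49.0875 → 49
= RGB(56, 48, 49)


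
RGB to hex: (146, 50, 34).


R = 146 → 92 (hex)
G = 50 → 32 (hex)
B = 34 → 22 (hex)
Hex = #923222


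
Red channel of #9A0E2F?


Color: #9A0E2F
R = 9A = 154
G = 0E = 14
B = 2F = 47
Red = 154


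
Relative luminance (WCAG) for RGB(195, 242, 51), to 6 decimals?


Linearize each channel (sRGB transfer function): c = v/255; c_lin = c/12.92 if c ≤ 0.04045, else ((c+0.055)/1.055)^2.4
  R: 195/255 ≈ 0.764706 > 0.04045 → ((0.764706+0.055)/1.055)^2.4 ≈ 0.545724
  G: 242/255 ≈ 0.949020 > 0.04045 → ((0.949020+0.055)/1.055)^2.4 ≈ 0.887923
  B: 51/255 ≈ 0.200000 > 0.04045 → ((0.200000+0.055)/1.055)^2.4 ≈ 0.033105
R_lin = 0.545724, G_lin = 0.887923, B_lin = 0.033105
L = 0.2126×R + 0.7152×G + 0.0722×B
L = 0.2126×0.545724 + 0.7152×0.887923 + 0.0722×0.033105
L ≈ 0.753454


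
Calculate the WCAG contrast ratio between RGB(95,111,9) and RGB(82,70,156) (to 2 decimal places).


Linearize each sRGB channel c=v/255: c/12.92 if c ≤ 0.04045 else ((c+0.055)/1.055)^2.4
L = 0.2126×R_lin + 0.7152×G_lin + 0.0722×B_lin
Color 1 (95,111,9):
  R=95: 95/255≈0.3725 > 0.04045 → ((0.3725+0.055)/1.055)^2.4 ≈ 0.11444
  G=111: 111/255≈0.4353 > 0.04045 → ((0.4353+0.055)/1.055)^2.4 ≈ 0.15896
  B=9: 9/255≈0.0353 ≤ 0.04045 → 0.0353/12.92 ≈ 0.00273
  L1 = 0.2126×0.11444 + 0.7152×0.15896 + 0.0722×0.00273 ≈ 0.13821
Color 2 (82,70,156):
  R=82: 82/255≈0.3216 > 0.04045 → ((0.3216+0.055)/1.055)^2.4 ≈ 0.08438
  G=70: 70/255≈0.2745 > 0.04045 → ((0.2745+0.055)/1.055)^2.4 ≈ 0.06125
  B=156: 156/255≈0.6118 > 0.04045 → ((0.6118+0.055)/1.055)^2.4 ≈ 0.33245
  L2 = 0.2126×0.08438 + 0.7152×0.06125 + 0.0722×0.33245 ≈ 0.08574
Lighter = 0.13821, Darker = 0.08574
Ratio = (L_lighter + 0.05) / (L_darker + 0.05)
Ratio = (0.13821 + 0.05) / (0.08574 + 0.05) = 0.18821 / 0.13574 ≈ 1.3865
Ratio ≈ 1.39:1


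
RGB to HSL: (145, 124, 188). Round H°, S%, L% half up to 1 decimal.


Normalize: R'=145/255≈0.5686, G'=124/255≈0.4863, B'=188/255≈0.7373
Max=188/255, Min=124/255, Δ=Max-Min=64/255
L = (Max+Min)/2 = (188+124)/510 = 312/510 = 0.61176… → L = 61.2%
L > 0.5 → S = Δ/(2-Max-Min) = 64/(510-188-124) = 64/198 = 0.32323… → S = 32.3%
(the 1/255 factors cancel in S and H, so raw channel differences can be used)
Max is B' → H = 60 × ((R-G)/Δ + 4) = 60 × ((145-124)/64 + 4)
  21/64 + 4 = 0.3281… + 4 = 4.3281…
  H = 60 × 4.3281… = 259.687…° → H = 259.7°
= HSL(259.7°, 32.3%, 61.2%)


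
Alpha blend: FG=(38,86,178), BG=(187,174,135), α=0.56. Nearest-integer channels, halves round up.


C = α×F + (1-α)×B, with 1-α = 0.44
R: 0.56×38 + 0.44×187 = 21.28 + 82.28 = 103.56 → 104
G: 0.56×86 + 0.44×174 = 48.16 + 76.56 = 124.72 → 125
B: 0.56×178 + 0.44×135 = 99.68 + 59.40 = 159.08 → 159
= RGB(104, 125, 159)


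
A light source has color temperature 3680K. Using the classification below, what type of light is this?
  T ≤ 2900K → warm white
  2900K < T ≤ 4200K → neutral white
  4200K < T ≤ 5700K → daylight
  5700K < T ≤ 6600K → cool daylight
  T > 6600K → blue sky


Temperature: 3680K
2900K < 3680K ≤ 4200K → neutral white
Classification: neutral white


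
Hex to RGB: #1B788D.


1B → 27 (R)
78 → 120 (G)
8D → 141 (B)
= RGB(27, 120, 141)


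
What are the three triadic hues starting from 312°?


Triadic: equally spaced at 120° intervals
H1 = 312°
H2 = (312 + 120) mod 360 = 72°
H3 = (312 + 240) mod 360 = 192°
Triadic = 312°, 72°, 192°


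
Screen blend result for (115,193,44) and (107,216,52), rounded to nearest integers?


Screen: C = 255 - (255-A)×(255-B)/255, rounded to nearest integer
R: 255 - (255-115)×(255-107)/255 = 255 - 20720/255 ≈ 255 - 81.255 = 173.745 → 174
G: 255 - (255-193)×(255-216)/255 = 255 - 2418/255 ≈ 255 - 9.482 = 245.518 → 246
B: 255 - (255-44)×(255-52)/255 = 255 - 42833/255 ≈ 255 - 167.973 = 87.027 → 87
= RGB(174, 246, 87)


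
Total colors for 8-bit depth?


Colors = 2^bits = 2^8
= 256 colors


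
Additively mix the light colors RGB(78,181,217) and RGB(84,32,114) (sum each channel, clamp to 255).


Additive: each channel = min(255, C₁+C₂)
R: 78+84 = 162 → 162
G: 181+32 = 213 → 213
B: 217+114 = 331 → 255
= RGB(162, 213, 255)


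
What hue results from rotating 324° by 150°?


New hue = (H + rotation) mod 360
New hue = (324 + 150) mod 360
= 474 mod 360
= 114°


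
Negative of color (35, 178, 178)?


Invert: (255-R, 255-G, 255-B)
R: 255-35 = 220
G: 255-178 = 77
B: 255-178 = 77
= RGB(220, 77, 77)


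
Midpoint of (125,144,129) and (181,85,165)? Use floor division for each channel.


Midpoint: each channel = ⌊(C₁+C₂)/2⌋
R: ⌊(125+181)/2⌋ = 153
G: ⌊(144+85)/2⌋ = 114
B: ⌊(129+165)/2⌋ = 147
= RGB(153, 114, 147)


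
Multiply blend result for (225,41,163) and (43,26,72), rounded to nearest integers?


Multiply: C = A×B/255, rounded to nearest integer
R: 225×43/255 = 9675/255 ≈ 37.941 → 38
G: 41×26/255 = 1066/255 ≈ 4.180 → 4
B: 163×72/255 = 11736/255 ≈ 46.024 → 46
= RGB(38, 4, 46)


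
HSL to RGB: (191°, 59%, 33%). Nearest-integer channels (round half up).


H=191°, S=0.59, L=0.33
C = (1-|2L-1|)×S = (1-|-0.34|)×0.59 = 0.3894
H' = H/60 = 191/60 ≈ 3.1833; X = C×(1-|H' mod 2 - 1|) = 0.31801
m = L - C/2 = 0.33 - 0.1947 = 0.1353
Sector ⌊H'⌋ = 3 → (R',G',B') = (0.0, 0.31801, 0.3894)
RGB = ((R'+m)×255, (G'+m)×255, (B'+m)×255) = (34.5015, 115.59405, 133.7985)
Round half up → RGB(35, 116, 134)


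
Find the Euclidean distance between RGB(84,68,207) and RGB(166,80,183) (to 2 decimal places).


d = √[(R₁-R₂)² + (G₁-G₂)² + (B₁-B₂)²]
d = √[(84-166)² + (68-80)² + (207-183)²]
d = √[6724 + 144 + 576]
d = √7444
d ≈ 86.28


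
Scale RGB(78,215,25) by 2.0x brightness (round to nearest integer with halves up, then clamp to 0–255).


Multiply each channel by 2.0, round half up, clamp to [0, 255]
R: 78×2.0 = 156
G: 215×2.0 = 430 → clamp → 255
B: 25×2.0 = 50
= RGB(156, 255, 50)


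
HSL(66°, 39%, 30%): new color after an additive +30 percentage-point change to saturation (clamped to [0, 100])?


Original S = 39%
Adjustment = +30 percentage points
New S = 39 + (30) = 69
Clamp to [0, 100] → 69
= HSL(66°, 69%, 30%)


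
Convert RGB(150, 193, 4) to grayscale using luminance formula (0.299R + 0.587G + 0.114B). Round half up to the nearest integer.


Gray = 0.299×R + 0.587×G + 0.114×B
Gray = 0.299×150 + 0.587×193 + 0.114×4
Gray = 44.850 + 113.291 + 0.456
Gray = 158.597 → round half up → 159
Gray = 159


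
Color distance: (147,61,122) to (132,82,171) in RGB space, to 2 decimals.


d = √[(R₁-R₂)² + (G₁-G₂)² + (B₁-B₂)²]
d = √[(147-132)² + (61-82)² + (122-171)²]
d = √[225 + 441 + 2401]
d = √3067
d ≈ 55.38


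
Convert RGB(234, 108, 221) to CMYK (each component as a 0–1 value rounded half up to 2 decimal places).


R'=234/255≈0.9176, G'=108/255≈0.4235, B'=221/255≈0.8667
K = 1 - max(R',G',B') = 1 - 234/255 = 21/255 = 0.08235… → 0.08
(1-R'-K)/(1-K) simplifies to (max-R)/max with max = 234:
C = (234-234)/234 = 0/234 = 0 → 0.00
M = (234-108)/234 = 126/234 = 0.53846… → 0.54
Y = (234-221)/234 = 13/234 = 0.05555… → 0.06
= CMYK(0.00, 0.54, 0.06, 0.08)


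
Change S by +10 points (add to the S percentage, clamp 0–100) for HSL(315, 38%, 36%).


Original S = 38%
Adjustment = +10 percentage points
New S = 38 + (10) = 48
Clamp to [0, 100] → 48
= HSL(315°, 48%, 36%)


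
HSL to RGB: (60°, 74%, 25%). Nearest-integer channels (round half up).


H=60°, S=0.74, L=0.25
C = (1-|2L-1|)×S = (1-|-0.50|)×0.74 = 0.37
H' = H/60 = 60/60 ≈ 1.0000; X = C×(1-|H' mod 2 - 1|) = 0.37
m = L - C/2 = 0.25 - 0.185 = 0.065
Sector ⌊H'⌋ = 1 → (R',G',B') = (0.37, 0.37, 0.0)
RGB = ((R'+m)×255, (G'+m)×255, (B'+m)×255) = (110.925, 110.925, 16.575)
Round half up → RGB(111, 111, 17)


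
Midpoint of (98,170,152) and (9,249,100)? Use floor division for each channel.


Midpoint: each channel = ⌊(C₁+C₂)/2⌋
R: ⌊(98+9)/2⌋ = 53
G: ⌊(170+249)/2⌋ = 209
B: ⌊(152+100)/2⌋ = 126
= RGB(53, 209, 126)


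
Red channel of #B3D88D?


Color: #B3D88D
R = B3 = 179
G = D8 = 216
B = 8D = 141
Red = 179


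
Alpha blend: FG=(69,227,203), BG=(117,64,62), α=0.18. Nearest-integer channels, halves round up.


C = α×F + (1-α)×B, with 1-α = 0.82
R: 0.18×69 + 0.82×117 = 12.42 + 95.94 = 108.36 → 108
G: 0.18×227 + 0.82×64 = 40.86 + 52.48 = 93.34 → 93
B: 0.18×203 + 0.82×62 = 36.54 + 50.84 = 87.38 → 87
= RGB(108, 93, 87)


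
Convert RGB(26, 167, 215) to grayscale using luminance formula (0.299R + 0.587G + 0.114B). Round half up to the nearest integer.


Gray = 0.299×R + 0.587×G + 0.114×B
Gray = 0.299×26 + 0.587×167 + 0.114×215
Gray = 7.774 + 98.029 + 24.510
Gray = 130.313 → round half up → 130
Gray = 130


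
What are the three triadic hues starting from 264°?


Triadic: equally spaced at 120° intervals
H1 = 264°
H2 = (264 + 120) mod 360 = 24°
H3 = (264 + 240) mod 360 = 144°
Triadic = 264°, 24°, 144°


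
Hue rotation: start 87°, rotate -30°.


New hue = (H + rotation) mod 360
New hue = (87 -30) mod 360
= 57 mod 360
= 57°


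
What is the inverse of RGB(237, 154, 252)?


Invert: (255-R, 255-G, 255-B)
R: 255-237 = 18
G: 255-154 = 101
B: 255-252 = 3
= RGB(18, 101, 3)


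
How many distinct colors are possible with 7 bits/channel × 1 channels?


Total bits = 7 bits/channel × 1 channels = 7 bits
Distinct colors = 2^7
= 128 colors


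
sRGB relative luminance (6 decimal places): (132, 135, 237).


Linearize each channel (sRGB transfer function): c = v/255; c_lin = c/12.92 if c ≤ 0.04045, else ((c+0.055)/1.055)^2.4
  R: 132/255 ≈ 0.517647 > 0.04045 → ((0.517647+0.055)/1.055)^2.4 ≈ 0.230740
  G: 135/255 ≈ 0.529412 > 0.04045 → ((0.529412+0.055)/1.055)^2.4 ≈ 0.242281
  B: 237/255 ≈ 0.929412 > 0.04045 → ((0.929412+0.055)/1.055)^2.4 ≈ 0.846873
R_lin = 0.230740, G_lin = 0.242281, B_lin = 0.846873
L = 0.2126×R + 0.7152×G + 0.0722×B
L = 0.2126×0.230740 + 0.7152×0.242281 + 0.0722×0.846873
L ≈ 0.283479


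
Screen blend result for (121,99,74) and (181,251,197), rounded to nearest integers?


Screen: C = 255 - (255-A)×(255-B)/255, rounded to nearest integer
R: 255 - (255-121)×(255-181)/255 = 255 - 9916/255 ≈ 255 - 38.886 = 216.114 → 216
G: 255 - (255-99)×(255-251)/255 = 255 - 624/255 ≈ 255 - 2.447 = 252.553 → 253
B: 255 - (255-74)×(255-197)/255 = 255 - 10498/255 ≈ 255 - 41.169 = 213.831 → 214
= RGB(216, 253, 214)


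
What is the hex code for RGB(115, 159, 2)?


R = 115 → 73 (hex)
G = 159 → 9F (hex)
B = 2 → 02 (hex)
Hex = #739F02


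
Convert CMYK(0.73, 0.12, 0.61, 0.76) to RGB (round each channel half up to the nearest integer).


R = 255 × (1-C) × (1-K) = 255 × 0.27 × 0.24 = 16.524 → 17
G = 255 × (1-M) × (1-K) = 255 × 0.88 × 0.24 = 53.856 → 54
B = 255 × (1-Y) × (1-K) = 255 × 0.39 × 0.24 = 23.868 → 24
= RGB(17, 54, 24)


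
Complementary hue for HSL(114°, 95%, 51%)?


Complement = opposite side of color wheel = hue + 180°
H' = (114 + 180) mod 360 = 294°
S and L unchanged.
= HSL(294°, 95%, 51%)


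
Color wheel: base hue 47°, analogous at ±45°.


Base hue: 47°
Left analog: (47 - 45) mod 360 = 2°
Right analog: (47 + 45) mod 360 = 92°
Analogous hues = 2° and 92°


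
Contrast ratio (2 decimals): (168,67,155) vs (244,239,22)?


Linearize each sRGB channel c=v/255: c/12.92 if c ≤ 0.04045 else ((c+0.055)/1.055)^2.4
L = 0.2126×R_lin + 0.7152×G_lin + 0.0722×B_lin
Color 1 (168,67,155):
  R=168: 168/255≈0.6588 > 0.04045 → ((0.6588+0.055)/1.055)^2.4 ≈ 0.39157
  G=67: 67/255≈0.2627 > 0.04045 → ((0.2627+0.055)/1.055)^2.4 ≈ 0.05613
  B=155: 155/255≈0.6078 > 0.04045 → ((0.6078+0.055)/1.055)^2.4 ≈ 0.32778
  L1 = 0.2126×0.39157 + 0.7152×0.05613 + 0.0722×0.32778 ≈ 0.14706
Color 2 (244,239,22):
  R=244: 244/255≈0.9569 > 0.04045 → ((0.9569+0.055)/1.055)^2.4 ≈ 0.90466
  G=239: 239/255≈0.9373 > 0.04045 → ((0.9373+0.055)/1.055)^2.4 ≈ 0.86316
  B=22: 22/255≈0.0863 > 0.04045 → ((0.0863+0.055)/1.055)^2.4 ≈ 0.00802
  L2 = 0.2126×0.90466 + 0.7152×0.86316 + 0.0722×0.00802 ≈ 0.81024
Lighter = 0.81024, Darker = 0.14706
Ratio = (L_lighter + 0.05) / (L_darker + 0.05)
Ratio = (0.81024 + 0.05) / (0.14706 + 0.05) = 0.86024 / 0.19706 ≈ 4.3654
Ratio ≈ 4.37:1


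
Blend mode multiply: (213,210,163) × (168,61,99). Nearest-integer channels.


Multiply: C = A×B/255, rounded to nearest integer
R: 213×168/255 = 35784/255 ≈ 140.329 → 140
G: 210×61/255 = 12810/255 ≈ 50.235 → 50
B: 163×99/255 = 16137/255 ≈ 63.282 → 63
= RGB(140, 50, 63)


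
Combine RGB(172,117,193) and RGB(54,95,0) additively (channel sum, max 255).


Additive: each channel = min(255, C₁+C₂)
R: 172+54 = 226 → 226
G: 117+95 = 212 → 212
B: 193+0 = 193 → 193
= RGB(226, 212, 193)


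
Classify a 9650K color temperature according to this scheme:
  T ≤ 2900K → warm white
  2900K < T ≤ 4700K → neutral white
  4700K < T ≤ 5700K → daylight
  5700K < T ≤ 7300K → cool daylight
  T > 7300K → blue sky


Temperature: 9650K
9650K > 7300K → blue sky
Classification: blue sky


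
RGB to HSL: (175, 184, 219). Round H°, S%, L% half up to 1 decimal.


Normalize: R'=175/255≈0.6863, G'=184/255≈0.7216, B'=219/255≈0.8588
Max=219/255, Min=175/255, Δ=Max-Min=44/255
L = (Max+Min)/2 = (219+175)/510 = 394/510 = 0.77254… → L = 77.3%
L > 0.5 → S = Δ/(2-Max-Min) = 44/(510-219-175) = 44/116 = 0.37931… → S = 37.9%
(the 1/255 factors cancel in S and H, so raw channel differences can be used)
Max is B' → H = 60 × ((R-G)/Δ + 4) = 60 × ((175-184)/44 + 4)
  -9/44 + 4 = -0.2045… + 4 = 3.7954…
  H = 60 × 3.7954… = 227.727…° → H = 227.7°
= HSL(227.7°, 37.9%, 77.3%)


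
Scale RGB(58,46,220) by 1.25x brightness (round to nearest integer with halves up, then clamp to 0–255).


Multiply each channel by 1.25, round half up, clamp to [0, 255]
R: 58×1.25 = 72.5 → round → 73
G: 46×1.25 = 57.5 → round → 58
B: 220×1.25 = 275 → clamp → 255
= RGB(73, 58, 255)


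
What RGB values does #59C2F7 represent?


59 → 89 (R)
C2 → 194 (G)
F7 → 247 (B)
= RGB(89, 194, 247)


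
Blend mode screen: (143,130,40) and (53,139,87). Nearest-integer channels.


Screen: C = 255 - (255-A)×(255-B)/255, rounded to nearest integer
R: 255 - (255-143)×(255-53)/255 = 255 - 22624/255 ≈ 255 - 88.722 = 166.278 → 166
G: 255 - (255-130)×(255-139)/255 = 255 - 14500/255 ≈ 255 - 56.863 = 198.137 → 198
B: 255 - (255-40)×(255-87)/255 = 255 - 36120/255 ≈ 255 - 141.647 = 113.353 → 113
= RGB(166, 198, 113)


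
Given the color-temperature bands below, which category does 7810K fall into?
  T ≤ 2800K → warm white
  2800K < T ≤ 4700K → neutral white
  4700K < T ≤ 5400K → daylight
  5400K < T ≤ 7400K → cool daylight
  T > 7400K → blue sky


Temperature: 7810K
7810K > 7400K → blue sky
Classification: blue sky


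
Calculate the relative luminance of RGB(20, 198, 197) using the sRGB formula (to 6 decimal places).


Linearize each channel (sRGB transfer function): c = v/255; c_lin = c/12.92 if c ≤ 0.04045, else ((c+0.055)/1.055)^2.4
  R: 20/255 ≈ 0.078431 > 0.04045 → ((0.078431+0.055)/1.055)^2.4 ≈ 0.006995
  G: 198/255 ≈ 0.776471 > 0.04045 → ((0.776471+0.055)/1.055)^2.4 ≈ 0.564712
  B: 197/255 ≈ 0.772549 > 0.04045 → ((0.772549+0.055)/1.055)^2.4 ≈ 0.558340
R_lin = 0.006995, G_lin = 0.564712, B_lin = 0.558340
L = 0.2126×R + 0.7152×G + 0.0722×B
L = 0.2126×0.006995 + 0.7152×0.564712 + 0.0722×0.558340
L ≈ 0.445681


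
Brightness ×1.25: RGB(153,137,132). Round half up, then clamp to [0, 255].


Multiply each channel by 1.25, round half up, clamp to [0, 255]
R: 153×1.25 = 191.25 → round → 191
G: 137×1.25 = 171.25 → round → 171
B: 132×1.25 = 165
= RGB(191, 171, 165)


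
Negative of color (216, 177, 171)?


Invert: (255-R, 255-G, 255-B)
R: 255-216 = 39
G: 255-177 = 78
B: 255-171 = 84
= RGB(39, 78, 84)


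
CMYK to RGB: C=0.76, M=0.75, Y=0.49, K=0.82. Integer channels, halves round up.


R = 255 × (1-C) × (1-K) = 255 × 0.24 × 0.18 = 11.016 → 11
G = 255 × (1-M) × (1-K) = 255 × 0.25 × 0.18 = 11.475 → 11
B = 255 × (1-Y) × (1-K) = 255 × 0.51 × 0.18 = 23.409 → 23
= RGB(11, 11, 23)


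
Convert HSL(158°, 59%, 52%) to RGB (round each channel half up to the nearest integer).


H=158°, S=0.59, L=0.52
C = (1-|2L-1|)×S = (1-|0.04|)×0.59 = 0.5664
H' = H/60 = 158/60 ≈ 2.6333; X = C×(1-|H' mod 2 - 1|) = 0.35872
m = L - C/2 = 0.52 - 0.2832 = 0.2368
Sector ⌊H'⌋ = 2 → (R',G',B') = (0.0, 0.5664, 0.35872)
RGB = ((R'+m)×255, (G'+m)×255, (B'+m)×255) = (60.384, 204.816, 151.8576)
Round half up → RGB(60, 205, 152)


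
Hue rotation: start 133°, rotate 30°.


New hue = (H + rotation) mod 360
New hue = (133 + 30) mod 360
= 163 mod 360
= 163°


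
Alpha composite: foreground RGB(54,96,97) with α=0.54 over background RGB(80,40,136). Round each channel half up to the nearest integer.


C = α×F + (1-α)×B, with 1-α = 0.46
R: 0.54×54 + 0.46×80 = 29.16 + 36.80 = 65.96 → 66
G: 0.54×96 + 0.46×40 = 51.84 + 18.40 = 70.24 → 70
B: 0.54×97 + 0.46×136 = 52.38 + 62.56 = 114.94 → 115
= RGB(66, 70, 115)


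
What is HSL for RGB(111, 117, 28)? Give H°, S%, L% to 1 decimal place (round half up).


Normalize: R'=111/255≈0.4353, G'=117/255≈0.4588, B'=28/255≈0.1098
Max=117/255, Min=28/255, Δ=Max-Min=89/255
L = (Max+Min)/2 = (117+28)/510 = 145/510 = 0.28431… → L = 28.4%
L ≤ 0.5 → S = Δ/(Max+Min) = 89/(117+28) = 89/145 = 0.61379… → S = 61.4%
(the 1/255 factors cancel in S and H, so raw channel differences can be used)
Max is G' → H = 60 × ((B-R)/Δ + 2) = 60 × ((28-111)/89 + 2)
  -83/89 + 2 = -0.9325… + 2 = 1.0674…
  H = 60 × 1.0674… = 64.044…° → H = 64.0°
= HSL(64.0°, 61.4%, 28.4%)


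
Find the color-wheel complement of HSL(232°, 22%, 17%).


Complement = opposite side of color wheel = hue + 180°
H' = (232 + 180) mod 360 = 52°
S and L unchanged.
= HSL(52°, 22%, 17%)


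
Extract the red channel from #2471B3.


Color: #2471B3
R = 24 = 36
G = 71 = 113
B = B3 = 179
Red = 36


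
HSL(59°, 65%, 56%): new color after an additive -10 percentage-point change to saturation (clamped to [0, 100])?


Original S = 65%
Adjustment = -10 percentage points
New S = 65 + (-10) = 55
Clamp to [0, 100] → 55
= HSL(59°, 55%, 56%)


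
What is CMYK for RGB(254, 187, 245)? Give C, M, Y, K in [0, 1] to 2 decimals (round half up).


R'=254/255≈0.9961, G'=187/255≈0.7333, B'=245/255≈0.9608
K = 1 - max(R',G',B') = 1 - 254/255 = 1/255 = 0.00392… → 0.00
(1-R'-K)/(1-K) simplifies to (max-R)/max with max = 254:
C = (254-254)/254 = 0/254 = 0 → 0.00
M = (254-187)/254 = 67/254 = 0.26377… → 0.26
Y = (254-245)/254 = 9/254 = 0.03543… → 0.04
= CMYK(0.00, 0.26, 0.04, 0.00)


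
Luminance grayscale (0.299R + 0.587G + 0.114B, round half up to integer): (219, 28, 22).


Gray = 0.299×R + 0.587×G + 0.114×B
Gray = 0.299×219 + 0.587×28 + 0.114×22
Gray = 65.481 + 16.436 + 2.508
Gray = 84.425 → round half up → 84
Gray = 84


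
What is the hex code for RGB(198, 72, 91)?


R = 198 → C6 (hex)
G = 72 → 48 (hex)
B = 91 → 5B (hex)
Hex = #C6485B


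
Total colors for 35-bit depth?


Colors = 2^bits = 2^35
= 34,359,738,368 colors


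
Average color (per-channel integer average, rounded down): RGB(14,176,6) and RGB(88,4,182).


Midpoint: each channel = ⌊(C₁+C₂)/2⌋
R: ⌊(14+88)/2⌋ = 51
G: ⌊(176+4)/2⌋ = 90
B: ⌊(6+182)/2⌋ = 94
= RGB(51, 90, 94)


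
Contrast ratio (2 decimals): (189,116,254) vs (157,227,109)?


Linearize each sRGB channel c=v/255: c/12.92 if c ≤ 0.04045 else ((c+0.055)/1.055)^2.4
L = 0.2126×R_lin + 0.7152×G_lin + 0.0722×B_lin
Color 1 (189,116,254):
  R=189: 189/255≈0.7412 > 0.04045 → ((0.7412+0.055)/1.055)^2.4 ≈ 0.50888
  G=116: 116/255≈0.4549 > 0.04045 → ((0.4549+0.055)/1.055)^2.4 ≈ 0.17465
  B=254: 254/255≈0.9961 > 0.04045 → ((0.9961+0.055)/1.055)^2.4 ≈ 0.99110
  L1 = 0.2126×0.50888 + 0.7152×0.17465 + 0.0722×0.99110 ≈ 0.30465
Color 2 (157,227,109):
  R=157: 157/255≈0.6157 > 0.04045 → ((0.6157+0.055)/1.055)^2.4 ≈ 0.33716
  G=227: 227/255≈0.8902 > 0.04045 → ((0.8902+0.055)/1.055)^2.4 ≈ 0.76815
  B=109: 109/255≈0.4275 > 0.04045 → ((0.4275+0.055)/1.055)^2.4 ≈ 0.15293
  L2 = 0.2126×0.33716 + 0.7152×0.76815 + 0.0722×0.15293 ≈ 0.63210
Lighter = 0.63210, Darker = 0.30465
Ratio = (L_lighter + 0.05) / (L_darker + 0.05)
Ratio = (0.63210 + 0.05) / (0.30465 + 0.05) = 0.68210 / 0.35465 ≈ 1.9233
Ratio ≈ 1.92:1


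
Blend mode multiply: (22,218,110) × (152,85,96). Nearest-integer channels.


Multiply: C = A×B/255, rounded to nearest integer
R: 22×152/255 = 3344/255 ≈ 13.114 → 13
G: 218×85/255 = 18530/255 ≈ 72.667 → 73
B: 110×96/255 = 10560/255 ≈ 41.412 → 41
= RGB(13, 73, 41)


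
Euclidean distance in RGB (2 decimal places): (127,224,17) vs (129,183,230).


d = √[(R₁-R₂)² + (G₁-G₂)² + (B₁-B₂)²]
d = √[(127-129)² + (224-183)² + (17-230)²]
d = √[4 + 1681 + 45369]
d = √47054
d ≈ 216.92


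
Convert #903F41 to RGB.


90 → 144 (R)
3F → 63 (G)
41 → 65 (B)
= RGB(144, 63, 65)


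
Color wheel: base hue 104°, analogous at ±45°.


Base hue: 104°
Left analog: (104 - 45) mod 360 = 59°
Right analog: (104 + 45) mod 360 = 149°
Analogous hues = 59° and 149°


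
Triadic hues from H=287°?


Triadic: equally spaced at 120° intervals
H1 = 287°
H2 = (287 + 120) mod 360 = 47°
H3 = (287 + 240) mod 360 = 167°
Triadic = 287°, 47°, 167°


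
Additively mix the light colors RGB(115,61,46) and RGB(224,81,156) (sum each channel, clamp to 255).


Additive: each channel = min(255, C₁+C₂)
R: 115+224 = 339 → 255
G: 61+81 = 142 → 142
B: 46+156 = 202 → 202
= RGB(255, 142, 202)


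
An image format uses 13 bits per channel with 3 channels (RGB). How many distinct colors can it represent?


Total bits = 13 bits/channel × 3 channels = 39 bits
Distinct colors = 2^39
= 549,755,813,888 colors


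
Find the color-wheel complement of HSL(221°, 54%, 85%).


Complement = opposite side of color wheel = hue + 180°
H' = (221 + 180) mod 360 = 41°
S and L unchanged.
= HSL(41°, 54%, 85%)


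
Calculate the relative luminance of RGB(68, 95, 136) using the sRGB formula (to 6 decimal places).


Linearize each channel (sRGB transfer function): c = v/255; c_lin = c/12.92 if c ≤ 0.04045, else ((c+0.055)/1.055)^2.4
  R: 68/255 ≈ 0.266667 > 0.04045 → ((0.266667+0.055)/1.055)^2.4 ≈ 0.057805
  G: 95/255 ≈ 0.372549 > 0.04045 → ((0.372549+0.055)/1.055)^2.4 ≈ 0.114435
  B: 136/255 ≈ 0.533333 > 0.04045 → ((0.533333+0.055)/1.055)^2.4 ≈ 0.246201
R_lin = 0.057805, G_lin = 0.114435, B_lin = 0.246201
L = 0.2126×R + 0.7152×G + 0.0722×B
L = 0.2126×0.057805 + 0.7152×0.114435 + 0.0722×0.246201
L ≈ 0.111909


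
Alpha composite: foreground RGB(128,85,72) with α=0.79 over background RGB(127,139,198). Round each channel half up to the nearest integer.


C = α×F + (1-α)×B, with 1-α = 0.21
R: 0.79×128 + 0.21×127 = 101.12 + 26.67 = 127.79 → 128
G: 0.79×85 + 0.21×139 = 67.15 + 29.19 = 96.34 → 96
B: 0.79×72 + 0.21×198 = 56.88 + 41.58 = 98.46 → 98
= RGB(128, 96, 98)


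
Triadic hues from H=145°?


Triadic: equally spaced at 120° intervals
H1 = 145°
H2 = (145 + 120) mod 360 = 265°
H3 = (145 + 240) mod 360 = 25°
Triadic = 145°, 265°, 25°


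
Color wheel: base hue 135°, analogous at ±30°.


Base hue: 135°
Left analog: (135 - 30) mod 360 = 105°
Right analog: (135 + 30) mod 360 = 165°
Analogous hues = 105° and 165°


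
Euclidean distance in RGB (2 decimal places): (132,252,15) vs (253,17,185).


d = √[(R₁-R₂)² + (G₁-G₂)² + (B₁-B₂)²]
d = √[(132-253)² + (252-17)² + (15-185)²]
d = √[14641 + 55225 + 28900]
d = √98766
d ≈ 314.27


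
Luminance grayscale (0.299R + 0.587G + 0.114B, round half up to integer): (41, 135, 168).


Gray = 0.299×R + 0.587×G + 0.114×B
Gray = 0.299×41 + 0.587×135 + 0.114×168
Gray = 12.259 + 79.245 + 19.152
Gray = 110.656 → round half up → 111
Gray = 111


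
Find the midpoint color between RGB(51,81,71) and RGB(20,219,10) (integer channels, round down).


Midpoint: each channel = ⌊(C₁+C₂)/2⌋
R: ⌊(51+20)/2⌋ = 35
G: ⌊(81+219)/2⌋ = 150
B: ⌊(71+10)/2⌋ = 40
= RGB(35, 150, 40)


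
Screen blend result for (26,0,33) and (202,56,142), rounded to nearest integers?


Screen: C = 255 - (255-A)×(255-B)/255, rounded to nearest integer
R: 255 - (255-26)×(255-202)/255 = 255 - 12137/255 ≈ 255 - 47.596 = 207.404 → 207
G: 255 - (255-0)×(255-56)/255 = 255 - 50745/255 ≈ 255 - 199.000 = 56.000 → 56
B: 255 - (255-33)×(255-142)/255 = 255 - 25086/255 ≈ 255 - 98.376 = 156.624 → 157
= RGB(207, 56, 157)


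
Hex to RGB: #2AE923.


2A → 42 (R)
E9 → 233 (G)
23 → 35 (B)
= RGB(42, 233, 35)


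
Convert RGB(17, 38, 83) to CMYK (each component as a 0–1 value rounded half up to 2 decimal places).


R'=17/255≈0.0667, G'=38/255≈0.1490, B'=83/255≈0.3255
K = 1 - max(R',G',B') = 1 - 83/255 = 172/255 = 0.67450… → 0.67
(1-R'-K)/(1-K) simplifies to (max-R)/max with max = 83:
C = (83-17)/83 = 66/83 = 0.79518… → 0.80
M = (83-38)/83 = 45/83 = 0.54216… → 0.54
Y = (83-83)/83 = 0/83 = 0 → 0.00
= CMYK(0.80, 0.54, 0.00, 0.67)


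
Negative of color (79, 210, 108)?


Invert: (255-R, 255-G, 255-B)
R: 255-79 = 176
G: 255-210 = 45
B: 255-108 = 147
= RGB(176, 45, 147)


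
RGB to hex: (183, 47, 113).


R = 183 → B7 (hex)
G = 47 → 2F (hex)
B = 113 → 71 (hex)
Hex = #B72F71


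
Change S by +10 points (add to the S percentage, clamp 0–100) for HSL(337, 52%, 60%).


Original S = 52%
Adjustment = +10 percentage points
New S = 52 + (10) = 62
Clamp to [0, 100] → 62
= HSL(337°, 62%, 60%)


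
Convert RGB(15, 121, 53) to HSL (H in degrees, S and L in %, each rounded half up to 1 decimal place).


Normalize: R'=15/255≈0.0588, G'=121/255≈0.4745, B'=53/255≈0.2078
Max=121/255, Min=15/255, Δ=Max-Min=106/255
L = (Max+Min)/2 = (121+15)/510 = 136/510 = 0.26666… → L = 26.7%
L ≤ 0.5 → S = Δ/(Max+Min) = 106/(121+15) = 106/136 = 0.77941… → S = 77.9%
(the 1/255 factors cancel in S and H, so raw channel differences can be used)
Max is G' → H = 60 × ((B-R)/Δ + 2) = 60 × ((53-15)/106 + 2)
  38/106 + 2 = 0.3584… + 2 = 2.3584…
  H = 60 × 2.3584… = 141.509…° → H = 141.5°
= HSL(141.5°, 77.9%, 26.7%)


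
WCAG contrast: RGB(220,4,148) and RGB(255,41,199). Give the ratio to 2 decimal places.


Linearize each sRGB channel c=v/255: c/12.92 if c ≤ 0.04045 else ((c+0.055)/1.055)^2.4
L = 0.2126×R_lin + 0.7152×G_lin + 0.0722×B_lin
Color 1 (220,4,148):
  R=220: 220/255≈0.8627 > 0.04045 → ((0.8627+0.055)/1.055)^2.4 ≈ 0.71569
  G=4: 4/255≈0.0157 ≤ 0.04045 → 0.0157/12.92 ≈ 0.00121
  B=148: 148/255≈0.5804 > 0.04045 → ((0.5804+0.055)/1.055)^2.4 ≈ 0.29614
  L1 = 0.2126×0.71569 + 0.7152×0.00121 + 0.0722×0.29614 ≈ 0.17441
Color 2 (255,41,199):
  R=255: 255/255≈1.0000 > 0.04045 → ((1.0000+0.055)/1.055)^2.4 ≈ 1.00000
  G=41: 41/255≈0.1608 > 0.04045 → ((0.1608+0.055)/1.055)^2.4 ≈ 0.02217
  B=199: 199/255≈0.7804 > 0.04045 → ((0.7804+0.055)/1.055)^2.4 ≈ 0.57112
  L2 = 0.2126×1.00000 + 0.7152×0.02217 + 0.0722×0.57112 ≈ 0.26969
Lighter = 0.26969, Darker = 0.17441
Ratio = (L_lighter + 0.05) / (L_darker + 0.05)
Ratio = (0.26969 + 0.05) / (0.17441 + 0.05) = 0.31969 / 0.22441 ≈ 1.4246
Ratio ≈ 1.42:1


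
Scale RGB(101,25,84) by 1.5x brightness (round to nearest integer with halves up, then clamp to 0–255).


Multiply each channel by 1.5, round half up, clamp to [0, 255]
R: 101×1.5 = 151.5 → round → 152
G: 25×1.5 = 37.5 → round → 38
B: 84×1.5 = 126
= RGB(152, 38, 126)


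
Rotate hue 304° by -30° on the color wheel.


New hue = (H + rotation) mod 360
New hue = (304 -30) mod 360
= 274 mod 360
= 274°


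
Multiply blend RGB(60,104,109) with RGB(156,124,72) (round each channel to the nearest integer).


Multiply: C = A×B/255, rounded to nearest integer
R: 60×156/255 = 9360/255 ≈ 36.706 → 37
G: 104×124/255 = 12896/255 ≈ 50.573 → 51
B: 109×72/255 = 7848/255 ≈ 30.776 → 31
= RGB(37, 51, 31)


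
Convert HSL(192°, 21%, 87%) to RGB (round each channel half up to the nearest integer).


H=192°, S=0.21, L=0.87
C = (1-|2L-1|)×S = (1-|0.74|)×0.21 = 0.0546
H' = H/60 = 192/60 ≈ 3.2000; X = C×(1-|H' mod 2 - 1|) = 0.04368
m = L - C/2 = 0.87 - 0.0273 = 0.8427
Sector ⌊H'⌋ = 3 → (R',G',B') = (0.0, 0.04368, 0.0546)
RGB = ((R'+m)×255, (G'+m)×255, (B'+m)×255) = (214.8885, 226.0269, 228.8115)
Round half up → RGB(215, 226, 229)


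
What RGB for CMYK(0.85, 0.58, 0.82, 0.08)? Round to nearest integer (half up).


R = 255 × (1-C) × (1-K) = 255 × 0.15 × 0.92 = 35.19 → 35
G = 255 × (1-M) × (1-K) = 255 × 0.42 × 0.92 = 98.532 → 99
B = 255 × (1-Y) × (1-K) = 255 × 0.18 × 0.92 = 42.228 → 42
= RGB(35, 99, 42)


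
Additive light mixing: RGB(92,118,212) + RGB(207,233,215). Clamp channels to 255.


Additive: each channel = min(255, C₁+C₂)
R: 92+207 = 299 → 255
G: 118+233 = 351 → 255
B: 212+215 = 427 → 255
= RGB(255, 255, 255)


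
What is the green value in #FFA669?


Color: #FFA669
R = FF = 255
G = A6 = 166
B = 69 = 105
Green = 166


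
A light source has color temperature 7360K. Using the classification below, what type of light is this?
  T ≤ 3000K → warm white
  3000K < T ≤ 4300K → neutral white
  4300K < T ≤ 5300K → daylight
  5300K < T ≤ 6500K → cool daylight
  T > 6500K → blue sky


Temperature: 7360K
7360K > 6500K → blue sky
Classification: blue sky


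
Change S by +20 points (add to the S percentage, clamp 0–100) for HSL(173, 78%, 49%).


Original S = 78%
Adjustment = +20 percentage points
New S = 78 + (20) = 98
Clamp to [0, 100] → 98
= HSL(173°, 98%, 49%)


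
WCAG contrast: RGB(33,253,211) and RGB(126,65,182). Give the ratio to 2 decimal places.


Linearize each sRGB channel c=v/255: c/12.92 if c ≤ 0.04045 else ((c+0.055)/1.055)^2.4
L = 0.2126×R_lin + 0.7152×G_lin + 0.0722×B_lin
Color 1 (33,253,211):
  R=33: 33/255≈0.1294 > 0.04045 → ((0.1294+0.055)/1.055)^2.4 ≈ 0.01521
  G=253: 253/255≈0.9922 > 0.04045 → ((0.9922+0.055)/1.055)^2.4 ≈ 0.98225
  B=211: 211/255≈0.8275 > 0.04045 → ((0.8275+0.055)/1.055)^2.4 ≈ 0.65141
  L1 = 0.2126×0.01521 + 0.7152×0.98225 + 0.0722×0.65141 ≈ 0.75277
Color 2 (126,65,182):
  R=126: 126/255≈0.4941 > 0.04045 → ((0.4941+0.055)/1.055)^2.4 ≈ 0.20864
  G=65: 65/255≈0.2549 > 0.04045 → ((0.2549+0.055)/1.055)^2.4 ≈ 0.05286
  B=182: 182/255≈0.7137 > 0.04045 → ((0.7137+0.055)/1.055)^2.4 ≈ 0.46778
  L2 = 0.2126×0.20864 + 0.7152×0.05286 + 0.0722×0.46778 ≈ 0.11594
Lighter = 0.75277, Darker = 0.11594
Ratio = (L_lighter + 0.05) / (L_darker + 0.05)
Ratio = (0.75277 + 0.05) / (0.11594 + 0.05) = 0.80277 / 0.16594 ≈ 4.8378
Ratio ≈ 4.84:1


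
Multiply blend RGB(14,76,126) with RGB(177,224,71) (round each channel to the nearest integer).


Multiply: C = A×B/255, rounded to nearest integer
R: 14×177/255 = 2478/255 ≈ 9.718 → 10
G: 76×224/255 = 17024/255 ≈ 66.761 → 67
B: 126×71/255 = 8946/255 ≈ 35.082 → 35
= RGB(10, 67, 35)


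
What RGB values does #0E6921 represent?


0E → 14 (R)
69 → 105 (G)
21 → 33 (B)
= RGB(14, 105, 33)


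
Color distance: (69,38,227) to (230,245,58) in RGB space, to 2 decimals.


d = √[(R₁-R₂)² + (G₁-G₂)² + (B₁-B₂)²]
d = √[(69-230)² + (38-245)² + (227-58)²]
d = √[25921 + 42849 + 28561]
d = √97331
d ≈ 311.98


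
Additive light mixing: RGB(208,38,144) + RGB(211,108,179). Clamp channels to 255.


Additive: each channel = min(255, C₁+C₂)
R: 208+211 = 419 → 255
G: 38+108 = 146 → 146
B: 144+179 = 323 → 255
= RGB(255, 146, 255)


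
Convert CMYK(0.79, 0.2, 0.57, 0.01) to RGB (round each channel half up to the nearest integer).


R = 255 × (1-C) × (1-K) = 255 × 0.21 × 0.99 = 53.0145 → 53
G = 255 × (1-M) × (1-K) = 255 × 0.80 × 0.99 = 201.96 → 202
B = 255 × (1-Y) × (1-K) = 255 × 0.43 × 0.99 = 108.5535 → 109
= RGB(53, 202, 109)


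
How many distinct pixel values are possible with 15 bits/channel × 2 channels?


Total bits = 15 bits/channel × 2 channels = 30 bits
Distinct pixel values = 2^30
= 1,073,741,824 pixel values


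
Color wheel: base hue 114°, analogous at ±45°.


Base hue: 114°
Left analog: (114 - 45) mod 360 = 69°
Right analog: (114 + 45) mod 360 = 159°
Analogous hues = 69° and 159°


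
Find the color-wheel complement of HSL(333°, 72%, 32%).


Complement = opposite side of color wheel = hue + 180°
H' = (333 + 180) mod 360 = 153°
S and L unchanged.
= HSL(153°, 72%, 32%)


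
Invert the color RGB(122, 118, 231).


Invert: (255-R, 255-G, 255-B)
R: 255-122 = 133
G: 255-118 = 137
B: 255-231 = 24
= RGB(133, 137, 24)


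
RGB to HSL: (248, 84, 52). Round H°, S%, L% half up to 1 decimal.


Normalize: R'=248/255≈0.9725, G'=84/255≈0.3294, B'=52/255≈0.2039
Max=248/255, Min=52/255, Δ=Max-Min=196/255
L = (Max+Min)/2 = (248+52)/510 = 300/510 = 0.58823… → L = 58.8%
L > 0.5 → S = Δ/(2-Max-Min) = 196/(510-248-52) = 196/210 = 0.93333… → S = 93.3%
(the 1/255 factors cancel in S and H, so raw channel differences can be used)
Max is R' → H = 60 × (((G-B)/Δ) mod 6) = 60 × (((84-52)/196) mod 6)
  32/196 = 0.1632…
  H = 60 × 0.1632… = 9.795…° → H = 9.8°
= HSL(9.8°, 93.3%, 58.8%)


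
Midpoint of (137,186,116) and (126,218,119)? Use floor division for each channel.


Midpoint: each channel = ⌊(C₁+C₂)/2⌋
R: ⌊(137+126)/2⌋ = 131
G: ⌊(186+218)/2⌋ = 202
B: ⌊(116+119)/2⌋ = 117
= RGB(131, 202, 117)


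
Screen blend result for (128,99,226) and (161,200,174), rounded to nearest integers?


Screen: C = 255 - (255-A)×(255-B)/255, rounded to nearest integer
R: 255 - (255-128)×(255-161)/255 = 255 - 11938/255 ≈ 255 - 46.816 = 208.184 → 208
G: 255 - (255-99)×(255-200)/255 = 255 - 8580/255 ≈ 255 - 33.647 = 221.353 → 221
B: 255 - (255-226)×(255-174)/255 = 255 - 2349/255 ≈ 255 - 9.212 = 245.788 → 246
= RGB(208, 221, 246)


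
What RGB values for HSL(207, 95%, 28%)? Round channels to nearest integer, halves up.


H=207°, S=0.95, L=0.28
C = (1-|2L-1|)×S = (1-|-0.44|)×0.95 = 0.532
H' = H/60 = 207/60 ≈ 3.4500; X = C×(1-|H' mod 2 - 1|) = 0.2926
m = L - C/2 = 0.28 - 0.266 = 0.014
Sector ⌊H'⌋ = 3 → (R',G',B') = (0.0, 0.2926, 0.532)
RGB = ((R'+m)×255, (G'+m)×255, (B'+m)×255) = (3.57, 78.183, 139.23)
Round half up → RGB(4, 78, 139)


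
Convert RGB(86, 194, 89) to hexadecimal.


R = 86 → 56 (hex)
G = 194 → C2 (hex)
B = 89 → 59 (hex)
Hex = #56C259


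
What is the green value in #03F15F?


Color: #03F15F
R = 03 = 3
G = F1 = 241
B = 5F = 95
Green = 241


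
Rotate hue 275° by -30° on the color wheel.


New hue = (H + rotation) mod 360
New hue = (275 -30) mod 360
= 245 mod 360
= 245°


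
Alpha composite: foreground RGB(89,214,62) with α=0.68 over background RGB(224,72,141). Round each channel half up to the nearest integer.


C = α×F + (1-α)×B, with 1-α = 0.32
R: 0.68×89 + 0.32×224 = 60.52 + 71.68 = 132.20 → 132
G: 0.68×214 + 0.32×72 = 145.52 + 23.04 = 168.56 → 169
B: 0.68×62 + 0.32×141 = 42.16 + 45.12 = 87.28 → 87
= RGB(132, 169, 87)
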